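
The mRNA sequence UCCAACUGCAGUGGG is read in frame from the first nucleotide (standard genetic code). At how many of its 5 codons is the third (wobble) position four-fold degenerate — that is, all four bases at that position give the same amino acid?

2

Codon 1 UCC (Ser): third position 4-fold.
Codon 2 AAC (Asn): third position 2-fold.
Codon 3 UGC (Cys): third position 2-fold.
Codon 4 AGU (Ser): third position 2-fold.
Codon 5 GGG (Gly): third position 4-fold.
Four-fold degenerate third positions: 2.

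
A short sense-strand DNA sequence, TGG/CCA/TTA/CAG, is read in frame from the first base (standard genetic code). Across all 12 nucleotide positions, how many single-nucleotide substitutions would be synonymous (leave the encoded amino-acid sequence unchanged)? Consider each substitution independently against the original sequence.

6

Codon 1 (TGG, Trp): 0 synonymous substitutions.
Codon 2 (CCA, Pro): 3 synonymous substitutions.
Codon 3 (TTA, Leu): 2 synonymous substitutions.
Codon 4 (CAG, Gln): 1 synonymous substitution.
Total: 0 + 3 + 2 + 1 = 6.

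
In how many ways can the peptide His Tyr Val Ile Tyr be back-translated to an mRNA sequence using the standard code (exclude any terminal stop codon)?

His: 2 codons.
Tyr: 2 codons.
Val: 4 codons.
Ile: 3 codons.
Tyr: 2 codons.
2 × 2 × 4 × 3 × 2 = 96.

96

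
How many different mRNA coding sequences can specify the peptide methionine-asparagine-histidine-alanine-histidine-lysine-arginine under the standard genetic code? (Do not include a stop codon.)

384

Met: 1 codon.
Asn: 2 codons.
His: 2 codons.
Ala: 4 codons.
His: 2 codons.
Lys: 2 codons.
Arg: 6 codons.
1 × 2 × 2 × 4 × 2 × 2 × 6 = 384.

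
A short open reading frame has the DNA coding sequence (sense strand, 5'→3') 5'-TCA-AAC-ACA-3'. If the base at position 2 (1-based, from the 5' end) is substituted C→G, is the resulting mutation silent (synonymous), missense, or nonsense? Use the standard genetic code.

nonsense

Position 2 falls in codon 1: TCA → Ser.
After the substitution the codon is TGA → Stop.
The new codon is a stop codon, so this is a nonsense mutation.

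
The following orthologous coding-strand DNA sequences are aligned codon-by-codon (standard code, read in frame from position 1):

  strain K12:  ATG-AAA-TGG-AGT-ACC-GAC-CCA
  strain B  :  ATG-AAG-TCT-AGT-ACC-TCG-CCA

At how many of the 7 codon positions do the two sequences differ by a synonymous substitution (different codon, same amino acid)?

Codon 1: ATG Met / ATG Met — identical.
Codon 2: AAA Lys / AAG Lys — synonymous.
Codon 3: TGG Trp / TCT Ser — nonsynonymous.
Codon 4: AGT Ser / AGT Ser — identical.
Codon 5: ACC Thr / ACC Thr — identical.
Codon 6: GAC Asp / TCG Ser — nonsynonymous.
Codon 7: CCA Pro / CCA Pro — identical.
Synonymous differences: 1.

1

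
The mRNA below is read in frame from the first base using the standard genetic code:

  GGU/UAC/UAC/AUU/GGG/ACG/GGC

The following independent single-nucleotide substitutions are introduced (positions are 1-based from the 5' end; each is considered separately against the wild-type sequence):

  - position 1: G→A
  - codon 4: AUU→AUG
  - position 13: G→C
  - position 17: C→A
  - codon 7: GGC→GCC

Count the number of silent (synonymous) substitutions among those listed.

0

Codon 1: GGU (Gly) → AGU (Ser) — missense.
Codon 4: AUU (Ile) → AUG (Met) — missense.
Codon 5: GGG (Gly) → CGG (Arg) — missense.
Codon 6: ACG (Thr) → AAG (Lys) — missense.
Codon 7: GGC (Gly) → GCC (Ala) — missense.
Synonymous: 0 of 5.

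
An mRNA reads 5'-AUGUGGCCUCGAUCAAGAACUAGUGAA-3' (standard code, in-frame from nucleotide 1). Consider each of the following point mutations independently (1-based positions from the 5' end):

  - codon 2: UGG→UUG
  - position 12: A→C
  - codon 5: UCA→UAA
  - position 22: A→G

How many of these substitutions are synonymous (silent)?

1

Codon 2: UGG (Trp) → UUG (Leu) — missense.
Codon 4: CGA (Arg) → CGC (Arg) — synonymous.
Codon 5: UCA (Ser) → UAA (Stop) — nonsense.
Codon 8: AGU (Ser) → GGU (Gly) — missense.
Synonymous: 1 of 4.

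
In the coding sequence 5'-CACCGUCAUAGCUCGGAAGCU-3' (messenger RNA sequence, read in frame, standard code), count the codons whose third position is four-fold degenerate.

Codon 1 CAC (His): third position 2-fold.
Codon 2 CGU (Arg): third position 4-fold.
Codon 3 CAU (His): third position 2-fold.
Codon 4 AGC (Ser): third position 2-fold.
Codon 5 UCG (Ser): third position 4-fold.
Codon 6 GAA (Glu): third position 2-fold.
Codon 7 GCU (Ala): third position 4-fold.
Four-fold degenerate third positions: 3.

3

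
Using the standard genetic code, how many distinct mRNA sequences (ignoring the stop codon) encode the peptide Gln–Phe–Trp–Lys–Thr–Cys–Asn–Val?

Gln: 2 codons.
Phe: 2 codons.
Trp: 1 codon.
Lys: 2 codons.
Thr: 4 codons.
Cys: 2 codons.
Asn: 2 codons.
Val: 4 codons.
2 × 2 × 1 × 2 × 4 × 2 × 2 × 4 = 512.

512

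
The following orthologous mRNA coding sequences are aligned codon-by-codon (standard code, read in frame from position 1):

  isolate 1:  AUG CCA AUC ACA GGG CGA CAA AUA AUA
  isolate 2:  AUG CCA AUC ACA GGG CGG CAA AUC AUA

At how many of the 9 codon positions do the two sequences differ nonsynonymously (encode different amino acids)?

0

Codon 1: AUG Met / AUG Met — identical.
Codon 2: CCA Pro / CCA Pro — identical.
Codon 3: AUC Ile / AUC Ile — identical.
Codon 4: ACA Thr / ACA Thr — identical.
Codon 5: GGG Gly / GGG Gly — identical.
Codon 6: CGA Arg / CGG Arg — synonymous.
Codon 7: CAA Gln / CAA Gln — identical.
Codon 8: AUA Ile / AUC Ile — synonymous.
Codon 9: AUA Ile / AUA Ile — identical.
Nonsynonymous differences: 0.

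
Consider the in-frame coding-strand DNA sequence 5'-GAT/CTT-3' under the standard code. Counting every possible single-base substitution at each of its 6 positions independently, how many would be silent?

Codon 1 (GAT, Asp): 1 synonymous substitution.
Codon 2 (CTT, Leu): 3 synonymous substitutions.
Total: 1 + 3 = 4.

4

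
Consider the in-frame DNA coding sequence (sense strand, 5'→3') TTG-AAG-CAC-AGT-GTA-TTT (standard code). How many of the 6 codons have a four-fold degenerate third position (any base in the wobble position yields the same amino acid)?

1

Codon 1 TTG (Leu): third position 2-fold.
Codon 2 AAG (Lys): third position 2-fold.
Codon 3 CAC (His): third position 2-fold.
Codon 4 AGT (Ser): third position 2-fold.
Codon 5 GTA (Val): third position 4-fold.
Codon 6 TTT (Phe): third position 2-fold.
Four-fold degenerate third positions: 1.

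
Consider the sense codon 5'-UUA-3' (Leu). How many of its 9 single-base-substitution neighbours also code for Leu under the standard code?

Position 1: CUA → 1 synonymous.
Position 2: none → 0 synonymous.
Position 3: UUG → 1 synonymous.
Total: 1 + 0 + 1 = 2.

2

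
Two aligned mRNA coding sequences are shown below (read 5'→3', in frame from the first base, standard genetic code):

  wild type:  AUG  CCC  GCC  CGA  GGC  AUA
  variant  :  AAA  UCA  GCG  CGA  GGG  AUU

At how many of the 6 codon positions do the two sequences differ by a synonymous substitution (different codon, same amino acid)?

Codon 1: AUG Met / AAA Lys — nonsynonymous.
Codon 2: CCC Pro / UCA Ser — nonsynonymous.
Codon 3: GCC Ala / GCG Ala — synonymous.
Codon 4: CGA Arg / CGA Arg — identical.
Codon 5: GGC Gly / GGG Gly — synonymous.
Codon 6: AUA Ile / AUU Ile — synonymous.
Synonymous differences: 3.

3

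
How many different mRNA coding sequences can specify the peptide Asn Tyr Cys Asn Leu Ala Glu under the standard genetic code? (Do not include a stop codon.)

768

Asn: 2 codons.
Tyr: 2 codons.
Cys: 2 codons.
Asn: 2 codons.
Leu: 6 codons.
Ala: 4 codons.
Glu: 2 codons.
2 × 2 × 2 × 2 × 6 × 4 × 2 = 768.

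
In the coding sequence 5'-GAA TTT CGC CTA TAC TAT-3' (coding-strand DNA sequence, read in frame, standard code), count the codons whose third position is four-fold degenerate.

Codon 1 GAA (Glu): third position 2-fold.
Codon 2 TTT (Phe): third position 2-fold.
Codon 3 CGC (Arg): third position 4-fold.
Codon 4 CTA (Leu): third position 4-fold.
Codon 5 TAC (Tyr): third position 2-fold.
Codon 6 TAT (Tyr): third position 2-fold.
Four-fold degenerate third positions: 2.

2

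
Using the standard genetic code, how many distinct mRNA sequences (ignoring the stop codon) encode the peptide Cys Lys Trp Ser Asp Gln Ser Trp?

576

Cys: 2 codons.
Lys: 2 codons.
Trp: 1 codon.
Ser: 6 codons.
Asp: 2 codons.
Gln: 2 codons.
Ser: 6 codons.
Trp: 1 codon.
2 × 2 × 1 × 6 × 2 × 2 × 6 × 1 = 576.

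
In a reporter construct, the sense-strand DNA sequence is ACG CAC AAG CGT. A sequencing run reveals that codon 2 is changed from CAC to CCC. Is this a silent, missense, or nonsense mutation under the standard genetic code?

missense

Position 5 falls in codon 2: CAC → His.
After the substitution the codon is CCC → Pro.
His ≠ Pro, so this is a missense mutation.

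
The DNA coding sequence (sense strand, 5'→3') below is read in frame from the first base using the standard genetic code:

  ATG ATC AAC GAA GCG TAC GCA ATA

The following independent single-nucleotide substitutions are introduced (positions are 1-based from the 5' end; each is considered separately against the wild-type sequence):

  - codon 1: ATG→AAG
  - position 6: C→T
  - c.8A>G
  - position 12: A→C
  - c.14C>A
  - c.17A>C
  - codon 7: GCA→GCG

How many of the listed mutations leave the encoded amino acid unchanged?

2

Codon 1: ATG (Met) → AAG (Lys) — missense.
Codon 2: ATC (Ile) → ATT (Ile) — synonymous.
Codon 3: AAC (Asn) → AGC (Ser) — missense.
Codon 4: GAA (Glu) → GAC (Asp) — missense.
Codon 5: GCG (Ala) → GAG (Glu) — missense.
Codon 6: TAC (Tyr) → TCC (Ser) — missense.
Codon 7: GCA (Ala) → GCG (Ala) — synonymous.
Synonymous: 2 of 7.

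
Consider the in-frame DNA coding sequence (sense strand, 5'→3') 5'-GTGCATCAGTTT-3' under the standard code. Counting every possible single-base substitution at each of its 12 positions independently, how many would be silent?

Codon 1 (GTG, Val): 3 synonymous substitutions.
Codon 2 (CAT, His): 1 synonymous substitution.
Codon 3 (CAG, Gln): 1 synonymous substitution.
Codon 4 (TTT, Phe): 1 synonymous substitution.
Total: 3 + 1 + 1 + 1 = 6.

6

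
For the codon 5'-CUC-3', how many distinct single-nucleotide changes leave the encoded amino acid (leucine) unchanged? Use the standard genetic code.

3

Position 1: none → 0 synonymous.
Position 2: none → 0 synonymous.
Position 3: CUU, CUA, CUG → 3 synonymous.
Total: 0 + 0 + 3 = 3.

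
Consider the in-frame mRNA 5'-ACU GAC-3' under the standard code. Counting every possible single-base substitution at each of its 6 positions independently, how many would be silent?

Codon 1 (ACU, Thr): 3 synonymous substitutions.
Codon 2 (GAC, Asp): 1 synonymous substitution.
Total: 3 + 1 = 4.

4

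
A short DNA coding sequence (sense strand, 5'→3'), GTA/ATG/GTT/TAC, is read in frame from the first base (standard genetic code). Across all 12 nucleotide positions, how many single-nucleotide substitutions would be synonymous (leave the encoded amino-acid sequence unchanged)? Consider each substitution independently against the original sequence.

7

Codon 1 (GTA, Val): 3 synonymous substitutions.
Codon 2 (ATG, Met): 0 synonymous substitutions.
Codon 3 (GTT, Val): 3 synonymous substitutions.
Codon 4 (TAC, Tyr): 1 synonymous substitution.
Total: 3 + 0 + 3 + 1 = 7.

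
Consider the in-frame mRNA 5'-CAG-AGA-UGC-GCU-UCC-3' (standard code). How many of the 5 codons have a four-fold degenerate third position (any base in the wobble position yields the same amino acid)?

Codon 1 CAG (Gln): third position 2-fold.
Codon 2 AGA (Arg): third position 2-fold.
Codon 3 UGC (Cys): third position 2-fold.
Codon 4 GCU (Ala): third position 4-fold.
Codon 5 UCC (Ser): third position 4-fold.
Four-fold degenerate third positions: 2.

2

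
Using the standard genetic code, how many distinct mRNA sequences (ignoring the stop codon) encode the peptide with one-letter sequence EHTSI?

288

Glu: 2 codons.
His: 2 codons.
Thr: 4 codons.
Ser: 6 codons.
Ile: 3 codons.
2 × 2 × 4 × 6 × 3 = 288.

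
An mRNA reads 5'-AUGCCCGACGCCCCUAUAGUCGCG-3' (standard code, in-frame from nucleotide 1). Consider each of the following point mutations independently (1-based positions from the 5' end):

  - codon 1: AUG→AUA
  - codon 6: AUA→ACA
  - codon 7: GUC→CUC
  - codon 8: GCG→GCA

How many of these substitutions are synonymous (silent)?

1

Codon 1: AUG (Met) → AUA (Ile) — missense.
Codon 6: AUA (Ile) → ACA (Thr) — missense.
Codon 7: GUC (Val) → CUC (Leu) — missense.
Codon 8: GCG (Ala) → GCA (Ala) — synonymous.
Synonymous: 1 of 4.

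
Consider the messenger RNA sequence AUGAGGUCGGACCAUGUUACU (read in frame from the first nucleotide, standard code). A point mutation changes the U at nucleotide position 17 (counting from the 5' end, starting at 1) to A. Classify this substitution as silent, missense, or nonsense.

Position 17 falls in codon 6: GUU → Val.
After the substitution the codon is GAU → Asp.
Val ≠ Asp, so this is a missense mutation.

missense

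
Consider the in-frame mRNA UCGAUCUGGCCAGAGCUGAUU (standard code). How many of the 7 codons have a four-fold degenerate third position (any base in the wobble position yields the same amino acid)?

3

Codon 1 UCG (Ser): third position 4-fold.
Codon 2 AUC (Ile): third position 3-fold.
Codon 3 UGG (Trp): third position 1-fold.
Codon 4 CCA (Pro): third position 4-fold.
Codon 5 GAG (Glu): third position 2-fold.
Codon 6 CUG (Leu): third position 4-fold.
Codon 7 AUU (Ile): third position 3-fold.
Four-fold degenerate third positions: 3.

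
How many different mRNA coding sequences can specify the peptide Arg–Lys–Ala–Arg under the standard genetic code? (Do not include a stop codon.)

288

Arg: 6 codons.
Lys: 2 codons.
Ala: 4 codons.
Arg: 6 codons.
6 × 2 × 4 × 6 = 288.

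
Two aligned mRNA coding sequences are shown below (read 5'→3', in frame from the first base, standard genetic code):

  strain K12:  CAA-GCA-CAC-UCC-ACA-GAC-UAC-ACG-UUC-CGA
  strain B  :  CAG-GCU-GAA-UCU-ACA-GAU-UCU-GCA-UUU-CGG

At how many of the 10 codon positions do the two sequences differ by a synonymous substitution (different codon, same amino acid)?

6

Codon 1: CAA Gln / CAG Gln — synonymous.
Codon 2: GCA Ala / GCU Ala — synonymous.
Codon 3: CAC His / GAA Glu — nonsynonymous.
Codon 4: UCC Ser / UCU Ser — synonymous.
Codon 5: ACA Thr / ACA Thr — identical.
Codon 6: GAC Asp / GAU Asp — synonymous.
Codon 7: UAC Tyr / UCU Ser — nonsynonymous.
Codon 8: ACG Thr / GCA Ala — nonsynonymous.
Codon 9: UUC Phe / UUU Phe — synonymous.
Codon 10: CGA Arg / CGG Arg — synonymous.
Synonymous differences: 6.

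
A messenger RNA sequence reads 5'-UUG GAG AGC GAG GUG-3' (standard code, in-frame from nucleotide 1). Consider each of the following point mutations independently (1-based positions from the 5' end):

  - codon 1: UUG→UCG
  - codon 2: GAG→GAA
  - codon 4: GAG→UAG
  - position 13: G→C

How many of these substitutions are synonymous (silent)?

1

Codon 1: UUG (Leu) → UCG (Ser) — missense.
Codon 2: GAG (Glu) → GAA (Glu) — synonymous.
Codon 4: GAG (Glu) → UAG (Stop) — nonsense.
Codon 5: GUG (Val) → CUG (Leu) — missense.
Synonymous: 1 of 4.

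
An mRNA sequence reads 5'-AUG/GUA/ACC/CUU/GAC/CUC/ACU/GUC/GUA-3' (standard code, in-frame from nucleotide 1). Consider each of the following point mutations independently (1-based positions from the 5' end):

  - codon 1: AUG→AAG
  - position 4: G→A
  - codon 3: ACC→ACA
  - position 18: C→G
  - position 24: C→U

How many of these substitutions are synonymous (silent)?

3

Codon 1: AUG (Met) → AAG (Lys) — missense.
Codon 2: GUA (Val) → AUA (Ile) — missense.
Codon 3: ACC (Thr) → ACA (Thr) — synonymous.
Codon 6: CUC (Leu) → CUG (Leu) — synonymous.
Codon 8: GUC (Val) → GUU (Val) — synonymous.
Synonymous: 3 of 5.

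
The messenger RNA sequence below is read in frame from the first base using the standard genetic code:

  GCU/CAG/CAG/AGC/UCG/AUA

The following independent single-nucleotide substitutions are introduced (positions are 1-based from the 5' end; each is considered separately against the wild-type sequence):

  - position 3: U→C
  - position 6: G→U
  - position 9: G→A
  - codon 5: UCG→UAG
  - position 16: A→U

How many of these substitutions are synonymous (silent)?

2

Codon 1: GCU (Ala) → GCC (Ala) — synonymous.
Codon 2: CAG (Gln) → CAU (His) — missense.
Codon 3: CAG (Gln) → CAA (Gln) — synonymous.
Codon 5: UCG (Ser) → UAG (Stop) — nonsense.
Codon 6: AUA (Ile) → UUA (Leu) — missense.
Synonymous: 2 of 5.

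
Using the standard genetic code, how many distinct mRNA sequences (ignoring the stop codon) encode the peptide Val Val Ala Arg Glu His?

Val: 4 codons.
Val: 4 codons.
Ala: 4 codons.
Arg: 6 codons.
Glu: 2 codons.
His: 2 codons.
4 × 4 × 4 × 6 × 2 × 2 = 1536.

1536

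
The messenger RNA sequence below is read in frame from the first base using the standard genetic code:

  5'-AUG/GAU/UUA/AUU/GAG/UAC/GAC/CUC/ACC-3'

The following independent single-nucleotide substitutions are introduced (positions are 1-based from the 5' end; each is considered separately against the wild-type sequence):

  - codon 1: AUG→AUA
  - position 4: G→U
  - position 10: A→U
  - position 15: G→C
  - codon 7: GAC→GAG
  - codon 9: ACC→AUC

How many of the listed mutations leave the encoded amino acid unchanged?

0

Codon 1: AUG (Met) → AUA (Ile) — missense.
Codon 2: GAU (Asp) → UAU (Tyr) — missense.
Codon 4: AUU (Ile) → UUU (Phe) — missense.
Codon 5: GAG (Glu) → GAC (Asp) — missense.
Codon 7: GAC (Asp) → GAG (Glu) — missense.
Codon 9: ACC (Thr) → AUC (Ile) — missense.
Synonymous: 0 of 6.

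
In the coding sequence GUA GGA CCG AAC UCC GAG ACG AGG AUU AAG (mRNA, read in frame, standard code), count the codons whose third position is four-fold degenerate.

Codon 1 GUA (Val): third position 4-fold.
Codon 2 GGA (Gly): third position 4-fold.
Codon 3 CCG (Pro): third position 4-fold.
Codon 4 AAC (Asn): third position 2-fold.
Codon 5 UCC (Ser): third position 4-fold.
Codon 6 GAG (Glu): third position 2-fold.
Codon 7 ACG (Thr): third position 4-fold.
Codon 8 AGG (Arg): third position 2-fold.
Codon 9 AUU (Ile): third position 3-fold.
Codon 10 AAG (Lys): third position 2-fold.
Four-fold degenerate third positions: 5.

5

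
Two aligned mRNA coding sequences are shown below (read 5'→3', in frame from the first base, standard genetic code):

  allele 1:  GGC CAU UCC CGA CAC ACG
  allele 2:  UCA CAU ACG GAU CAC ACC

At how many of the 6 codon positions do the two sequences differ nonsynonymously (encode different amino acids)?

3

Codon 1: GGC Gly / UCA Ser — nonsynonymous.
Codon 2: CAU His / CAU His — identical.
Codon 3: UCC Ser / ACG Thr — nonsynonymous.
Codon 4: CGA Arg / GAU Asp — nonsynonymous.
Codon 5: CAC His / CAC His — identical.
Codon 6: ACG Thr / ACC Thr — synonymous.
Nonsynonymous differences: 3.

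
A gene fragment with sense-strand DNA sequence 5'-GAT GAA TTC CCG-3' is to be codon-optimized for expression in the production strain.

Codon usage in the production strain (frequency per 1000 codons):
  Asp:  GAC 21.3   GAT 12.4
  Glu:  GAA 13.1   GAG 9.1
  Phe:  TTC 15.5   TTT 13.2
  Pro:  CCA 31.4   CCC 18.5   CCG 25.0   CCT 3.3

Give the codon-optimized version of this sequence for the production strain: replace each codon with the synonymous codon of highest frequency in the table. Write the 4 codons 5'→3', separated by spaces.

Codon 1 (Asp): best is GAC at 21.3.
Codon 2 (Glu): best is GAA at 13.1.
Codon 3 (Phe): best is TTC at 15.5.
Codon 4 (Pro): best is CCA at 31.4.

GAC GAA TTC CCA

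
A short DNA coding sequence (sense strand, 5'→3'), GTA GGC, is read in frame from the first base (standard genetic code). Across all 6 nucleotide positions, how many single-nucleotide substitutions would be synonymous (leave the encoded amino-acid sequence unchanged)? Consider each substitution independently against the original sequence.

Codon 1 (GTA, Val): 3 synonymous substitutions.
Codon 2 (GGC, Gly): 3 synonymous substitutions.
Total: 3 + 3 = 6.

6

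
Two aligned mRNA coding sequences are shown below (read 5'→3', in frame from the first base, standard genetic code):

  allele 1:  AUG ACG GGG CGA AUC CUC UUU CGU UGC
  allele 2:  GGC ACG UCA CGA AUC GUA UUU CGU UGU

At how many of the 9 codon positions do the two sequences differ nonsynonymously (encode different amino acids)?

3

Codon 1: AUG Met / GGC Gly — nonsynonymous.
Codon 2: ACG Thr / ACG Thr — identical.
Codon 3: GGG Gly / UCA Ser — nonsynonymous.
Codon 4: CGA Arg / CGA Arg — identical.
Codon 5: AUC Ile / AUC Ile — identical.
Codon 6: CUC Leu / GUA Val — nonsynonymous.
Codon 7: UUU Phe / UUU Phe — identical.
Codon 8: CGU Arg / CGU Arg — identical.
Codon 9: UGC Cys / UGU Cys — synonymous.
Nonsynonymous differences: 3.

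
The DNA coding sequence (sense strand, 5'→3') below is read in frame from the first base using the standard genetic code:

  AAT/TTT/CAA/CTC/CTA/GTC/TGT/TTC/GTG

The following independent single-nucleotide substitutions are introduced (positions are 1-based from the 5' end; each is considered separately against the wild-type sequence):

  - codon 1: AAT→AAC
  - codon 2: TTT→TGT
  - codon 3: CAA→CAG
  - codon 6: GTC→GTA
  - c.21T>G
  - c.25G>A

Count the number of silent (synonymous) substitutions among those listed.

3

Codon 1: AAT (Asn) → AAC (Asn) — synonymous.
Codon 2: TTT (Phe) → TGT (Cys) — missense.
Codon 3: CAA (Gln) → CAG (Gln) — synonymous.
Codon 6: GTC (Val) → GTA (Val) — synonymous.
Codon 7: TGT (Cys) → TGG (Trp) — missense.
Codon 9: GTG (Val) → ATG (Met) — missense.
Synonymous: 3 of 6.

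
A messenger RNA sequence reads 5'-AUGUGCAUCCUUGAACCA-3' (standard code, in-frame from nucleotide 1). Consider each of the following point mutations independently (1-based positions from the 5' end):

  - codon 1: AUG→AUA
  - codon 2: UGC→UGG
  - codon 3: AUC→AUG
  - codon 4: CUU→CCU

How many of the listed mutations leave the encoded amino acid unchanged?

Codon 1: AUG (Met) → AUA (Ile) — missense.
Codon 2: UGC (Cys) → UGG (Trp) — missense.
Codon 3: AUC (Ile) → AUG (Met) — missense.
Codon 4: CUU (Leu) → CCU (Pro) — missense.
Synonymous: 0 of 4.

0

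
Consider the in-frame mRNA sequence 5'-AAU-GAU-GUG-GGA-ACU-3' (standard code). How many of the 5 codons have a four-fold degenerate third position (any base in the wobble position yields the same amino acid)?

Codon 1 AAU (Asn): third position 2-fold.
Codon 2 GAU (Asp): third position 2-fold.
Codon 3 GUG (Val): third position 4-fold.
Codon 4 GGA (Gly): third position 4-fold.
Codon 5 ACU (Thr): third position 4-fold.
Four-fold degenerate third positions: 3.

3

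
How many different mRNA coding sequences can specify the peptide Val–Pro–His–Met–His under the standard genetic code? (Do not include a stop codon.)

64

Val: 4 codons.
Pro: 4 codons.
His: 2 codons.
Met: 1 codon.
His: 2 codons.
4 × 4 × 2 × 1 × 2 = 64.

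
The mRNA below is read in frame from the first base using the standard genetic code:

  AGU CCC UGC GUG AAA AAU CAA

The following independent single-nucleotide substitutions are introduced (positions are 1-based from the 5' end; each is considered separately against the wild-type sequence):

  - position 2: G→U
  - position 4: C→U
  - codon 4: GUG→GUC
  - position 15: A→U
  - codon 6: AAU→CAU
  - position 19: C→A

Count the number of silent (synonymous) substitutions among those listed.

1

Codon 1: AGU (Ser) → AUU (Ile) — missense.
Codon 2: CCC (Pro) → UCC (Ser) — missense.
Codon 4: GUG (Val) → GUC (Val) — synonymous.
Codon 5: AAA (Lys) → AAU (Asn) — missense.
Codon 6: AAU (Asn) → CAU (His) — missense.
Codon 7: CAA (Gln) → AAA (Lys) — missense.
Synonymous: 1 of 6.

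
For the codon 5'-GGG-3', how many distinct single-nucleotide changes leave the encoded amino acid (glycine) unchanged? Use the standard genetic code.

3

Position 1: none → 0 synonymous.
Position 2: none → 0 synonymous.
Position 3: GGT, GGC, GGA → 3 synonymous.
Total: 0 + 0 + 3 = 3.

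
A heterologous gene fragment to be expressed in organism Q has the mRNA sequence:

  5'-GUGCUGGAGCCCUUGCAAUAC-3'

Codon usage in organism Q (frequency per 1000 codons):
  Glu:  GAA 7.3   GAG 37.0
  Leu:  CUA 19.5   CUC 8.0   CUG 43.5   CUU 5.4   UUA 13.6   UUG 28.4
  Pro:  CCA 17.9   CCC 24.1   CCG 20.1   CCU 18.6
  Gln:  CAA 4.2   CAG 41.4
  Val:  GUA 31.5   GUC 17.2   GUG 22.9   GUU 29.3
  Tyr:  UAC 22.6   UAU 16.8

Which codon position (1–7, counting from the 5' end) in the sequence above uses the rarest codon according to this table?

Codon 1 GUG (Val): 22.9 per 1000.
Codon 2 CUG (Leu): 43.5 per 1000.
Codon 3 GAG (Glu): 37.0 per 1000.
Codon 4 CCC (Pro): 24.1 per 1000.
Codon 5 UUG (Leu): 28.4 per 1000.
Codon 6 CAA (Gln): 4.2 per 1000.
Codon 7 UAC (Tyr): 22.6 per 1000.
Lowest frequency is 4.2 at codon 6.

6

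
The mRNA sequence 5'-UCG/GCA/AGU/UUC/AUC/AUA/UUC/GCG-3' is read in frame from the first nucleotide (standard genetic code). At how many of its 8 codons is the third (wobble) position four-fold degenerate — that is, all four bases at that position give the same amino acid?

3

Codon 1 UCG (Ser): third position 4-fold.
Codon 2 GCA (Ala): third position 4-fold.
Codon 3 AGU (Ser): third position 2-fold.
Codon 4 UUC (Phe): third position 2-fold.
Codon 5 AUC (Ile): third position 3-fold.
Codon 6 AUA (Ile): third position 3-fold.
Codon 7 UUC (Phe): third position 2-fold.
Codon 8 GCG (Ala): third position 4-fold.
Four-fold degenerate third positions: 3.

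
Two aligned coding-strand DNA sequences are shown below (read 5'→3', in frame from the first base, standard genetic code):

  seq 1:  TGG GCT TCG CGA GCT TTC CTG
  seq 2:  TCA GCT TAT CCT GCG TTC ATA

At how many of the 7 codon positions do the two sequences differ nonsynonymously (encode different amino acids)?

4

Codon 1: TGG Trp / TCA Ser — nonsynonymous.
Codon 2: GCT Ala / GCT Ala — identical.
Codon 3: TCG Ser / TAT Tyr — nonsynonymous.
Codon 4: CGA Arg / CCT Pro — nonsynonymous.
Codon 5: GCT Ala / GCG Ala — synonymous.
Codon 6: TTC Phe / TTC Phe — identical.
Codon 7: CTG Leu / ATA Ile — nonsynonymous.
Nonsynonymous differences: 4.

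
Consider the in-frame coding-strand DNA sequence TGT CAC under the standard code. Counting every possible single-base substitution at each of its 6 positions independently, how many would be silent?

2

Codon 1 (TGT, Cys): 1 synonymous substitution.
Codon 2 (CAC, His): 1 synonymous substitution.
Total: 1 + 1 = 2.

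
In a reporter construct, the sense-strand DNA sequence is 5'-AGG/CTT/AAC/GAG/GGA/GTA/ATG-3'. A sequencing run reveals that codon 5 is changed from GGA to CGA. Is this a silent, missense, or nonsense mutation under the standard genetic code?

Position 13 falls in codon 5: GGA → Gly.
After the substitution the codon is CGA → Arg.
Gly ≠ Arg, so this is a missense mutation.

missense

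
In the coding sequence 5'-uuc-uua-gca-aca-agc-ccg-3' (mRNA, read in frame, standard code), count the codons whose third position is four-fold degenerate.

Codon 1 UUC (Phe): third position 2-fold.
Codon 2 UUA (Leu): third position 2-fold.
Codon 3 GCA (Ala): third position 4-fold.
Codon 4 ACA (Thr): third position 4-fold.
Codon 5 AGC (Ser): third position 2-fold.
Codon 6 CCG (Pro): third position 4-fold.
Four-fold degenerate third positions: 3.

3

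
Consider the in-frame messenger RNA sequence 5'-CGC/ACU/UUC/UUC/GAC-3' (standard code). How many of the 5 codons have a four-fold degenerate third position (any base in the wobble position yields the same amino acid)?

Codon 1 CGC (Arg): third position 4-fold.
Codon 2 ACU (Thr): third position 4-fold.
Codon 3 UUC (Phe): third position 2-fold.
Codon 4 UUC (Phe): third position 2-fold.
Codon 5 GAC (Asp): third position 2-fold.
Four-fold degenerate third positions: 2.

2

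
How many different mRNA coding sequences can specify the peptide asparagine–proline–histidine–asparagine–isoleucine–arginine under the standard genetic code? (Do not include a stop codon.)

576

Asn: 2 codons.
Pro: 4 codons.
His: 2 codons.
Asn: 2 codons.
Ile: 3 codons.
Arg: 6 codons.
2 × 4 × 2 × 2 × 3 × 6 = 576.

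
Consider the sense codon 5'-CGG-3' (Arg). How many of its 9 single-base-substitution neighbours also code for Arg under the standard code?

Position 1: AGG → 1 synonymous.
Position 2: none → 0 synonymous.
Position 3: CGT, CGC, CGA → 3 synonymous.
Total: 1 + 0 + 3 = 4.

4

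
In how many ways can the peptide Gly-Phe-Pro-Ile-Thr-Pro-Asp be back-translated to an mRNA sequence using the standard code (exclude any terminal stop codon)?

Gly: 4 codons.
Phe: 2 codons.
Pro: 4 codons.
Ile: 3 codons.
Thr: 4 codons.
Pro: 4 codons.
Asp: 2 codons.
4 × 2 × 4 × 3 × 4 × 4 × 2 = 3072.

3072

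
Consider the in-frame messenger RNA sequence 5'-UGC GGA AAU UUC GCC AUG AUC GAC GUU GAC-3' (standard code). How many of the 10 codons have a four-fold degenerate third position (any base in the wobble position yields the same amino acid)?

Codon 1 UGC (Cys): third position 2-fold.
Codon 2 GGA (Gly): third position 4-fold.
Codon 3 AAU (Asn): third position 2-fold.
Codon 4 UUC (Phe): third position 2-fold.
Codon 5 GCC (Ala): third position 4-fold.
Codon 6 AUG (Met): third position 1-fold.
Codon 7 AUC (Ile): third position 3-fold.
Codon 8 GAC (Asp): third position 2-fold.
Codon 9 GUU (Val): third position 4-fold.
Codon 10 GAC (Asp): third position 2-fold.
Four-fold degenerate third positions: 3.

3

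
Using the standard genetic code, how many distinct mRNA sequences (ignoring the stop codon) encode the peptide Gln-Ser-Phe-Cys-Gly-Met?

Gln: 2 codons.
Ser: 6 codons.
Phe: 2 codons.
Cys: 2 codons.
Gly: 4 codons.
Met: 1 codon.
2 × 6 × 2 × 2 × 4 × 1 = 192.

192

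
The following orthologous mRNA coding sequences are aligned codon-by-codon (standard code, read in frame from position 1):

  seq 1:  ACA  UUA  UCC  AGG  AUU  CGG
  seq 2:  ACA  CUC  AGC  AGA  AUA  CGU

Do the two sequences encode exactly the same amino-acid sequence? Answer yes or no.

yes

Codon 1: ACA Thr / ACA Thr — identical.
Codon 2: UUA Leu / CUC Leu — synonymous.
Codon 3: UCC Ser / AGC Ser — synonymous.
Codon 4: AGG Arg / AGA Arg — synonymous.
Codon 5: AUU Ile / AUA Ile — synonymous.
Codon 6: CGG Arg / CGU Arg — synonymous.
Nonsynonymous differences: 0 → same protein.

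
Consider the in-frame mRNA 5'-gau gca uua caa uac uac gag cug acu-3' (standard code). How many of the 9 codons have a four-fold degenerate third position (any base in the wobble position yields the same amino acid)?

Codon 1 GAU (Asp): third position 2-fold.
Codon 2 GCA (Ala): third position 4-fold.
Codon 3 UUA (Leu): third position 2-fold.
Codon 4 CAA (Gln): third position 2-fold.
Codon 5 UAC (Tyr): third position 2-fold.
Codon 6 UAC (Tyr): third position 2-fold.
Codon 7 GAG (Glu): third position 2-fold.
Codon 8 CUG (Leu): third position 4-fold.
Codon 9 ACU (Thr): third position 4-fold.
Four-fold degenerate third positions: 3.

3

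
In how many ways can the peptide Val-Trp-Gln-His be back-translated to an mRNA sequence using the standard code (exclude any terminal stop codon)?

16

Val: 4 codons.
Trp: 1 codon.
Gln: 2 codons.
His: 2 codons.
4 × 1 × 2 × 2 = 16.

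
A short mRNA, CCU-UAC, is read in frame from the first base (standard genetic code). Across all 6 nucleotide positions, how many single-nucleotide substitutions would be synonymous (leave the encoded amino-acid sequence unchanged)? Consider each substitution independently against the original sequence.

4

Codon 1 (CCU, Pro): 3 synonymous substitutions.
Codon 2 (UAC, Tyr): 1 synonymous substitution.
Total: 3 + 1 = 4.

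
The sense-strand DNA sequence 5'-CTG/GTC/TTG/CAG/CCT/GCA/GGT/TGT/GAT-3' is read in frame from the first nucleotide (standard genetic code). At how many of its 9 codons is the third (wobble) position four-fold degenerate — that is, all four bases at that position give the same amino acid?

Codon 1 CTG (Leu): third position 4-fold.
Codon 2 GTC (Val): third position 4-fold.
Codon 3 TTG (Leu): third position 2-fold.
Codon 4 CAG (Gln): third position 2-fold.
Codon 5 CCT (Pro): third position 4-fold.
Codon 6 GCA (Ala): third position 4-fold.
Codon 7 GGT (Gly): third position 4-fold.
Codon 8 TGT (Cys): third position 2-fold.
Codon 9 GAT (Asp): third position 2-fold.
Four-fold degenerate third positions: 5.

5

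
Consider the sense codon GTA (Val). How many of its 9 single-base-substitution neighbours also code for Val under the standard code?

Position 1: none → 0 synonymous.
Position 2: none → 0 synonymous.
Position 3: GTT, GTC, GTG → 3 synonymous.
Total: 0 + 0 + 3 = 3.

3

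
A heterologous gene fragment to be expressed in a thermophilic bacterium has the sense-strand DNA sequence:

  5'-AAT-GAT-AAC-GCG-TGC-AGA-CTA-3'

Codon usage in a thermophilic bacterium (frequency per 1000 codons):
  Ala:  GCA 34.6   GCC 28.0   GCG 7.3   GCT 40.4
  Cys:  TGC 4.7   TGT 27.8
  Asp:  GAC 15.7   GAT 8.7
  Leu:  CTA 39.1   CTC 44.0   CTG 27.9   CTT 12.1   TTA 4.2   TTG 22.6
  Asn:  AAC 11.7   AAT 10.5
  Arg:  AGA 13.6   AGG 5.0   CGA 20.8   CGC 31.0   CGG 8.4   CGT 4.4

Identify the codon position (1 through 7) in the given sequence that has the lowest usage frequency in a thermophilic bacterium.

Codon 1 AAT (Asn): 10.5 per 1000.
Codon 2 GAT (Asp): 8.7 per 1000.
Codon 3 AAC (Asn): 11.7 per 1000.
Codon 4 GCG (Ala): 7.3 per 1000.
Codon 5 TGC (Cys): 4.7 per 1000.
Codon 6 AGA (Arg): 13.6 per 1000.
Codon 7 CTA (Leu): 39.1 per 1000.
Lowest frequency is 4.7 at codon 5.

5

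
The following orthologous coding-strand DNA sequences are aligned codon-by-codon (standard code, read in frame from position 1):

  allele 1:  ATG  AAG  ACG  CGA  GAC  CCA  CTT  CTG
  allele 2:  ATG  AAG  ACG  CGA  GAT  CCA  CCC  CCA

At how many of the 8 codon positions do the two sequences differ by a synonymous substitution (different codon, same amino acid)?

Codon 1: ATG Met / ATG Met — identical.
Codon 2: AAG Lys / AAG Lys — identical.
Codon 3: ACG Thr / ACG Thr — identical.
Codon 4: CGA Arg / CGA Arg — identical.
Codon 5: GAC Asp / GAT Asp — synonymous.
Codon 6: CCA Pro / CCA Pro — identical.
Codon 7: CTT Leu / CCC Pro — nonsynonymous.
Codon 8: CTG Leu / CCA Pro — nonsynonymous.
Synonymous differences: 1.

1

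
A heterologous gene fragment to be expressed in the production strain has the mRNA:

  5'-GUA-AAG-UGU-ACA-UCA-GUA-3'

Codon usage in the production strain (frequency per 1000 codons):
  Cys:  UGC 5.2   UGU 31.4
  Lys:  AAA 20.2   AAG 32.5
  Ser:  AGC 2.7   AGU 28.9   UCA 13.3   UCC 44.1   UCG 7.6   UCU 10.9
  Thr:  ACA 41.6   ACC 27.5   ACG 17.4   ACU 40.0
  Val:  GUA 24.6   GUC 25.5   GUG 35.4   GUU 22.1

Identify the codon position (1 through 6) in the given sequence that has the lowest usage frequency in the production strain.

Codon 1 GUA (Val): 24.6 per 1000.
Codon 2 AAG (Lys): 32.5 per 1000.
Codon 3 UGU (Cys): 31.4 per 1000.
Codon 4 ACA (Thr): 41.6 per 1000.
Codon 5 UCA (Ser): 13.3 per 1000.
Codon 6 GUA (Val): 24.6 per 1000.
Lowest frequency is 13.3 at codon 5.

5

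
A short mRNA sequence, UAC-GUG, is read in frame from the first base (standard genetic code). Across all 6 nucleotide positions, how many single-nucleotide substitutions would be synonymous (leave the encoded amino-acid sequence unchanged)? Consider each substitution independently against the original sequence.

Codon 1 (UAC, Tyr): 1 synonymous substitution.
Codon 2 (GUG, Val): 3 synonymous substitutions.
Total: 1 + 3 = 4.

4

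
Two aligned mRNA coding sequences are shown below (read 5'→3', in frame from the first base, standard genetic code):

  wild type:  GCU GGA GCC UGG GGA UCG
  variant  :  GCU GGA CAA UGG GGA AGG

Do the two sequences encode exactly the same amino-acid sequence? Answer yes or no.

no

Codon 1: GCU Ala / GCU Ala — identical.
Codon 2: GGA Gly / GGA Gly — identical.
Codon 3: GCC Ala / CAA Gln — nonsynonymous.
Codon 4: UGG Trp / UGG Trp — identical.
Codon 5: GGA Gly / GGA Gly — identical.
Codon 6: UCG Ser / AGG Arg — nonsynonymous.
Nonsynonymous differences: 2 → different protein.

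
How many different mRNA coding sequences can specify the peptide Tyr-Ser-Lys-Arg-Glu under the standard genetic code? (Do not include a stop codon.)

288

Tyr: 2 codons.
Ser: 6 codons.
Lys: 2 codons.
Arg: 6 codons.
Glu: 2 codons.
2 × 6 × 2 × 6 × 2 = 288.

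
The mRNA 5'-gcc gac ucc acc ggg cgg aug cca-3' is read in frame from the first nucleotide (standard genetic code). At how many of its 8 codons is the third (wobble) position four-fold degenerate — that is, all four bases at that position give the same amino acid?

6

Codon 1 GCC (Ala): third position 4-fold.
Codon 2 GAC (Asp): third position 2-fold.
Codon 3 UCC (Ser): third position 4-fold.
Codon 4 ACC (Thr): third position 4-fold.
Codon 5 GGG (Gly): third position 4-fold.
Codon 6 CGG (Arg): third position 4-fold.
Codon 7 AUG (Met): third position 1-fold.
Codon 8 CCA (Pro): third position 4-fold.
Four-fold degenerate third positions: 6.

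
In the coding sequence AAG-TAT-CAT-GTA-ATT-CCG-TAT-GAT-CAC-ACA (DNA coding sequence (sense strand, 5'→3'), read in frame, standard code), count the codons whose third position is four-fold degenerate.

3

Codon 1 AAG (Lys): third position 2-fold.
Codon 2 TAT (Tyr): third position 2-fold.
Codon 3 CAT (His): third position 2-fold.
Codon 4 GTA (Val): third position 4-fold.
Codon 5 ATT (Ile): third position 3-fold.
Codon 6 CCG (Pro): third position 4-fold.
Codon 7 TAT (Tyr): third position 2-fold.
Codon 8 GAT (Asp): third position 2-fold.
Codon 9 CAC (His): third position 2-fold.
Codon 10 ACA (Thr): third position 4-fold.
Four-fold degenerate third positions: 3.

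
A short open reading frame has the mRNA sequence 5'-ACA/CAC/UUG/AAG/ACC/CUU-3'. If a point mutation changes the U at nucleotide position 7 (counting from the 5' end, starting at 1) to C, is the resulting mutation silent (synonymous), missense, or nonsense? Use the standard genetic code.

Position 7 falls in codon 3: UUG → Leu.
After the substitution the codon is CUG → Leu.
Both encode Leu, so the change is synonymous.

silent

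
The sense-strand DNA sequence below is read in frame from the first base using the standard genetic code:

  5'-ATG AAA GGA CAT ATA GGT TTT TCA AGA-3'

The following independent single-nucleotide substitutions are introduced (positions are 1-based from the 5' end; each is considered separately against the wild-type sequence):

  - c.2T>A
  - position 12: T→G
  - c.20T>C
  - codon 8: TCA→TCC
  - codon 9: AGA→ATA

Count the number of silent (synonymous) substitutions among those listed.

Codon 1: ATG (Met) → AAG (Lys) — missense.
Codon 4: CAT (His) → CAG (Gln) — missense.
Codon 7: TTT (Phe) → TCT (Ser) — missense.
Codon 8: TCA (Ser) → TCC (Ser) — synonymous.
Codon 9: AGA (Arg) → ATA (Ile) — missense.
Synonymous: 1 of 5.

1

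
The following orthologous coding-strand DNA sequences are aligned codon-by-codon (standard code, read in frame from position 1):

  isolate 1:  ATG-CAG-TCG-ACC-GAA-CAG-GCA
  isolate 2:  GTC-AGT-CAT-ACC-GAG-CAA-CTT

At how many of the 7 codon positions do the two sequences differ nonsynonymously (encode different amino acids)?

Codon 1: ATG Met / GTC Val — nonsynonymous.
Codon 2: CAG Gln / AGT Ser — nonsynonymous.
Codon 3: TCG Ser / CAT His — nonsynonymous.
Codon 4: ACC Thr / ACC Thr — identical.
Codon 5: GAA Glu / GAG Glu — synonymous.
Codon 6: CAG Gln / CAA Gln — synonymous.
Codon 7: GCA Ala / CTT Leu — nonsynonymous.
Nonsynonymous differences: 4.

4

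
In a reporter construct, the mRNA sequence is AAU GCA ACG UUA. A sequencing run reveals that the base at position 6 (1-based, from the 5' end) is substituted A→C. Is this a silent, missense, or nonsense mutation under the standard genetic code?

Position 6 falls in codon 2: GCA → Ala.
After the substitution the codon is GCC → Ala.
Both encode Ala, so the change is synonymous.

silent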